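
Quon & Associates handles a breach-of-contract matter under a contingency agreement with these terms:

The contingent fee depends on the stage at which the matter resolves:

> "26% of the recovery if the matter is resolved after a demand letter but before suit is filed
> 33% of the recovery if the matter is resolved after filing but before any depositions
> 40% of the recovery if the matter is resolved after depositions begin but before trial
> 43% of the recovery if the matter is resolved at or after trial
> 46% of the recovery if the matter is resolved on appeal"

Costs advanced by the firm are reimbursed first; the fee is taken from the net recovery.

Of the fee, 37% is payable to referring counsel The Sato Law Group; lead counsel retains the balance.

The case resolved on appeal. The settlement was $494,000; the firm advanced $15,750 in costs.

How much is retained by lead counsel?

Fee base (net of costs): $494,000 − $15,750 = $478,250
The matter resolved on appeal, so the 46% rate applies.
$478,250 × 46% = $219,995.00
Referral share: 37% of $219,995.00 = $81,398.15; lead counsel retains $219,995.00 − $81,398.15 = $138,596.85.

$138,596.85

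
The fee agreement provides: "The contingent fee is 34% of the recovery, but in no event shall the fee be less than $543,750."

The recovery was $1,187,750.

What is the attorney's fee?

34% of $1,187,750 = $403,835.00
That is below the $543,750 minimum, so the minimum applies.

$543,750.00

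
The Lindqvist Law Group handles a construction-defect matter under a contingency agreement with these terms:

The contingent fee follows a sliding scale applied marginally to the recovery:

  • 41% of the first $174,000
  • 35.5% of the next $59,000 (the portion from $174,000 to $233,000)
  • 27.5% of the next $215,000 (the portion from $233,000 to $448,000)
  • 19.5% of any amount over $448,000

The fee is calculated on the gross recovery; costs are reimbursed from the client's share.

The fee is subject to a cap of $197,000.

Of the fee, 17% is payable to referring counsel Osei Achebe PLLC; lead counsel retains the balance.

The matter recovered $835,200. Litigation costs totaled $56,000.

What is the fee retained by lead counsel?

Fee base is the gross recovery, $835,200; costs are reimbursed separately.
First $174,000 at 41% = $71,340.00
Next $59,000 at 35.5% = $20,945.00
Next $215,000 at 27.5% = $59,125.00
Remaining $387,200 at 19.5% = $75,504.00
Fee: $71,340.00 + $20,945.00 + $59,125.00 + $75,504.00 = $226,914.00
$226,914.00 exceeds the $197,000 cap, so the fee is capped at $197,000.00.
Referral share: 17% of $197,000.00 = $33,490.00; lead counsel retains $197,000.00 − $33,490.00 = $163,510.00.

$163,510.00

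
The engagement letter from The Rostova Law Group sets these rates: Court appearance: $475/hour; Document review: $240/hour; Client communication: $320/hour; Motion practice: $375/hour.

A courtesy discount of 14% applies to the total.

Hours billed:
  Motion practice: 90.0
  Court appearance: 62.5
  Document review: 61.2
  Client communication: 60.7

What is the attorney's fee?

Court appearance: 62.5 × $475 = $29,687.50
Document review: 61.2 × $240 = $14,688.00
Client communication: 60.7 × $320 = $19,424.00
Motion practice: 90.0 × $375 = $33,750.00
Subtotal: $97,549.50
Less 14% discount: −$13,656.93
Total: $97,549.50 − $13,656.93 = $83,892.57

$83,892.57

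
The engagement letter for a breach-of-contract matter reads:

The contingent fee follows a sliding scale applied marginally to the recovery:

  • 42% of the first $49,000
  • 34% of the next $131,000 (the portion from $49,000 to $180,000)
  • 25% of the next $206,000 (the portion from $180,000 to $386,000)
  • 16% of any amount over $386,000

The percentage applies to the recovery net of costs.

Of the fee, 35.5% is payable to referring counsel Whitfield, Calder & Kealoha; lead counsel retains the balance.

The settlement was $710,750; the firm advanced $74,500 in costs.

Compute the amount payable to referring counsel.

Fee base (net of costs): $710,750 − $74,500 = $636,250
First $49,000 at 42% = $20,580.00
Next $131,000 at 34% = $44,540.00
Next $206,000 at 25% = $51,500.00
Remaining $250,250 at 16% = $40,040.00
Fee: $20,580.00 + $44,540.00 + $51,500.00 + $40,040.00 = $156,660.00
Referral share: 35.5% of $156,660.00 = $55,614.30; lead counsel retains $156,660.00 − $55,614.30 = $101,045.70.

$55,614.30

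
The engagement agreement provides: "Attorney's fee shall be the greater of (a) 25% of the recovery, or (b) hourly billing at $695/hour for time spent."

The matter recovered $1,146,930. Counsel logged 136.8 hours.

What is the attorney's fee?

$286,732.50

(a) 25% of $1,146,930 = $286,732.50
(b) 136.8 × $695 = $95,076.00
The greater is (a): $286,732.50.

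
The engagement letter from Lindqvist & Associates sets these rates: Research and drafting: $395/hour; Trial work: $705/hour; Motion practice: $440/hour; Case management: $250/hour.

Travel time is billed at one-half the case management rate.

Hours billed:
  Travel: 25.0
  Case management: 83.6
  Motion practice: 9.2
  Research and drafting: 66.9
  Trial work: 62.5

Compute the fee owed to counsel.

Research and drafting: 66.9 × $395 = $26,425.50
Trial work: 62.5 × $705 = $44,062.50
Motion practice: 9.2 × $440 = $4,048.00
Case management: 83.6 × $250 = $20,900.00
Subtotal: $26,425.50 + $44,062.50 + $4,048.00 + $20,900.00 = $95,436.00
Travel: 25.0 × ($250 ÷ 2) = 25.0 × $125.00 = $3,125.00
Total: $95,436.00 + $3,125.00 = $98,561.00

$98,561.00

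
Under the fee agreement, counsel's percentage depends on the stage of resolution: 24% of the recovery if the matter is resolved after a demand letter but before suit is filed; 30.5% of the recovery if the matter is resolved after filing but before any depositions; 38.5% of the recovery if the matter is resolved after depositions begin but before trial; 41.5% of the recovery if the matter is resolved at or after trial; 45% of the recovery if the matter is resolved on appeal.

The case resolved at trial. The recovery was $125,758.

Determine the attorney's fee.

$52,189.57

The matter resolved at trial, so the 41.5% rate applies.
$125,758 × 41.5% = $52,189.57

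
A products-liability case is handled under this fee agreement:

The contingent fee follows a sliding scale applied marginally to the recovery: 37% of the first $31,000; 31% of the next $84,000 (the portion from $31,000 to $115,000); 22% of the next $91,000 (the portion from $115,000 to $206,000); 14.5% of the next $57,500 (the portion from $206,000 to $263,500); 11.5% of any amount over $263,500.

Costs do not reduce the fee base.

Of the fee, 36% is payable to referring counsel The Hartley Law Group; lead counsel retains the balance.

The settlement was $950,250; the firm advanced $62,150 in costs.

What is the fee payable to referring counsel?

$52,143.75

Fee base is the gross recovery, $950,250; costs are reimbursed separately.
First $31,000 at 37% = $11,470.00
Next $84,000 at 31% = $26,040.00
Next $91,000 at 22% = $20,020.00
Next $57,500 at 14.5% = $8,337.50
Remaining $686,750 at 11.5% = $78,976.25
Fee: $11,470.00 + $26,040.00 + $20,020.00 + $8,337.50 + $78,976.25 = $144,843.75
Referral share: 36% of $144,843.75 = $52,143.75; lead counsel retains $144,843.75 − $52,143.75 = $92,700.00.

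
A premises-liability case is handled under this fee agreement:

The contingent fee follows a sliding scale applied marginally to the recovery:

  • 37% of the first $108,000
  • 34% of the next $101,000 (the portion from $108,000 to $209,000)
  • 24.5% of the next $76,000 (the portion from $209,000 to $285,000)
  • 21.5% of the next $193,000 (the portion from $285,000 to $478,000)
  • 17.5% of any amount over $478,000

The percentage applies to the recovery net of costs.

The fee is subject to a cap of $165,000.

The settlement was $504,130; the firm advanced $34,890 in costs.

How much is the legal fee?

Fee base (net of costs): $504,130 − $34,890 = $469,240
First $108,000 at 37% = $39,960.00
Next $101,000 at 34% = $34,340.00
Next $76,000 at 24.5% = $18,620.00
Remaining $184,240 at 21.5% = $39,611.60
Fee: $39,960.00 + $34,340.00 + $18,620.00 + $39,611.60 = $132,531.60
$132,531.60 is under the $165,000 cap.

$132,531.60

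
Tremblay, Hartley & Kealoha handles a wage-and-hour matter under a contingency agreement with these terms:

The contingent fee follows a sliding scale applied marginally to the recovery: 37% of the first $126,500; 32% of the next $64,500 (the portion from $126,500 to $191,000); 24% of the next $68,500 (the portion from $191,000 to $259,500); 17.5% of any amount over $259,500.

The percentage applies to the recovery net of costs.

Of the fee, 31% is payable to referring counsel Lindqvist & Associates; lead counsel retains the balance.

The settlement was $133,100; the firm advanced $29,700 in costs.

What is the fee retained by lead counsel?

$26,398.02

Fee base (net of costs): $133,100 − $29,700 = $103,400
First $103,400 at 37% = $38,258.00
Referral share: 31% of $38,258.00 = $11,859.98; lead counsel retains $38,258.00 − $11,859.98 = $26,398.02.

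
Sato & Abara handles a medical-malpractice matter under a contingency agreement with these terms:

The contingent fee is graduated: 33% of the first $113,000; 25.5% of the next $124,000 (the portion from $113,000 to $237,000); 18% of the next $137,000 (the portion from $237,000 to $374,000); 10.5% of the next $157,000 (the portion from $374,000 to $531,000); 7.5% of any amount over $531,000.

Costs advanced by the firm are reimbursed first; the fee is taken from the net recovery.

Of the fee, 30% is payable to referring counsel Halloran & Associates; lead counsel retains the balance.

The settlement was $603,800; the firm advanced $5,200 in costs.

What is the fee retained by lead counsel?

Fee base (net of costs): $603,800 − $5,200 = $598,600
First $113,000 at 33% = $37,290.00
Next $124,000 at 25.5% = $31,620.00
Next $137,000 at 18% = $24,660.00
Next $157,000 at 10.5% = $16,485.00
Remaining $67,600 at 7.5% = $5,070.00
Fee: $37,290.00 + $31,620.00 + $24,660.00 + $16,485.00 + $5,070.00 = $115,125.00
Referral share: 30% of $115,125.00 = $34,537.50; lead counsel retains $115,125.00 − $34,537.50 = $80,587.50.

$80,587.50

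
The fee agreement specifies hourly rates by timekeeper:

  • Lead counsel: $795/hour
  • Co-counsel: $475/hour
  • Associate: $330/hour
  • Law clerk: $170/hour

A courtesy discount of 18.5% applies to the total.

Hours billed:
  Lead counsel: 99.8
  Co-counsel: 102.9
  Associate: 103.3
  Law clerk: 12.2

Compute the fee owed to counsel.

$133,970.92

Lead counsel: 99.8 × $795 = $79,341.00
Co-counsel: 102.9 × $475 = $48,877.50
Associate: 103.3 × $330 = $34,089.00
Law clerk: 12.2 × $170 = $2,074.00
Subtotal: $164,381.50
Less 18.5% discount: −$30,410.58
Total: $164,381.50 − $30,410.58 = $133,970.92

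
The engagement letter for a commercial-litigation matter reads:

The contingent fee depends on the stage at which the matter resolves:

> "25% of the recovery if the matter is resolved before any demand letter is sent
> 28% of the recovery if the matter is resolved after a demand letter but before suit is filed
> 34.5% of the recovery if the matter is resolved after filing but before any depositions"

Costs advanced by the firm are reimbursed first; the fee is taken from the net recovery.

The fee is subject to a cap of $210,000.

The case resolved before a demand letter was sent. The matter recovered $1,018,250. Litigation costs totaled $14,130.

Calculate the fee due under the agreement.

Fee base (net of costs): $1,018,250 − $14,130 = $1,004,120
The matter resolved before a demand letter was sent, so the 25% rate applies.
$1,004,120 × 25% = $251,030.00
$251,030.00 exceeds the $210,000 cap, so the fee is capped at $210,000.00.

$210,000.00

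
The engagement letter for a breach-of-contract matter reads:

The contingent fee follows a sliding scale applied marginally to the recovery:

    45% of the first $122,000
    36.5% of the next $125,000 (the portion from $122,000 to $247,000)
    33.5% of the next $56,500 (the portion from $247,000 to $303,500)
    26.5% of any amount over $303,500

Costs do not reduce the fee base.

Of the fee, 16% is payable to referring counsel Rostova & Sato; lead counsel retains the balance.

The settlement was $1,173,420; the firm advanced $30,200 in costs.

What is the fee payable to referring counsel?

$55,997.01

Fee base is the gross recovery, $1,173,420; costs are reimbursed separately.
First $122,000 at 45% = $54,900.00
Next $125,000 at 36.5% = $45,625.00
Next $56,500 at 33.5% = $18,927.50
Remaining $869,920 at 26.5% = $230,528.80
Fee: $54,900.00 + $45,625.00 + $18,927.50 + $230,528.80 = $349,981.30
Referral share: 16% of $349,981.30 = $55,997.01; lead counsel retains $349,981.30 − $55,997.01 = $293,984.29.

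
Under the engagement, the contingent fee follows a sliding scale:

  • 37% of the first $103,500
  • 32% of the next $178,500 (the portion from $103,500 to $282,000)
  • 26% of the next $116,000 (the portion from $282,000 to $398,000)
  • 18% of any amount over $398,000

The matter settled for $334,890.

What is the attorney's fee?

$109,166.40

First $103,500 at 37% = $38,295.00
Next $178,500 at 32% = $57,120.00
Remaining $52,890 at 26% = $13,751.40
Fee: $38,295.00 + $57,120.00 + $13,751.40 = $109,166.40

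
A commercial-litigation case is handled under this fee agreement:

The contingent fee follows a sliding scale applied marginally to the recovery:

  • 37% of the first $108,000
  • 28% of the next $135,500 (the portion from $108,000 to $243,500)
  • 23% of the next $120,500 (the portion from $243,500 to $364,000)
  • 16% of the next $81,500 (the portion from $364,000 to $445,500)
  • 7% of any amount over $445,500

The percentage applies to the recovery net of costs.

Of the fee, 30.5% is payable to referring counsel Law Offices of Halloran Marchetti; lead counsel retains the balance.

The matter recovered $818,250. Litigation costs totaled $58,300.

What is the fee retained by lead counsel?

Fee base (net of costs): $818,250 − $58,300 = $759,950
First $108,000 at 37% = $39,960.00
Next $135,500 at 28% = $37,940.00
Next $120,500 at 23% = $27,715.00
Next $81,500 at 16% = $13,040.00
Remaining $314,450 at 7% = $22,011.50
Fee: $39,960.00 + $37,940.00 + $27,715.00 + $13,040.00 + $22,011.50 = $140,666.50
Referral share: 30.5% of $140,666.50 = $42,903.28; lead counsel retains $140,666.50 − $42,903.28 = $97,763.22.

$97,763.22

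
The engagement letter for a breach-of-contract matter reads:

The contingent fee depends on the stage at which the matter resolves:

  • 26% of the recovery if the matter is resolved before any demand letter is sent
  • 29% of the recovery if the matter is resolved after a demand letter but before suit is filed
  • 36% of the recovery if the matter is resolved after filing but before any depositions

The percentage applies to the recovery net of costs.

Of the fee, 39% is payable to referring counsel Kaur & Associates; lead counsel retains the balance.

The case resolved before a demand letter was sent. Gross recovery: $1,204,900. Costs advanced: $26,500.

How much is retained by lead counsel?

$186,894.24

Fee base (net of costs): $1,204,900 − $26,500 = $1,178,400
The matter resolved before a demand letter was sent, so the 26% rate applies.
$1,178,400 × 26% = $306,384.00
Referral share: 39% of $306,384.00 = $119,489.76; lead counsel retains $306,384.00 − $119,489.76 = $186,894.24.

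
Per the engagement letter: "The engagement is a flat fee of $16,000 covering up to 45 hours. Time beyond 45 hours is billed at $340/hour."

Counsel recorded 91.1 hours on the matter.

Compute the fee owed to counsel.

$31,674.00

Flat fee: $16,000.00
Excess hours: 91.1 − 45 = 46.1
Overrun: 46.1 × $340 = $15,674.00
Total: $16,000.00 + $15,674.00 = $31,674.00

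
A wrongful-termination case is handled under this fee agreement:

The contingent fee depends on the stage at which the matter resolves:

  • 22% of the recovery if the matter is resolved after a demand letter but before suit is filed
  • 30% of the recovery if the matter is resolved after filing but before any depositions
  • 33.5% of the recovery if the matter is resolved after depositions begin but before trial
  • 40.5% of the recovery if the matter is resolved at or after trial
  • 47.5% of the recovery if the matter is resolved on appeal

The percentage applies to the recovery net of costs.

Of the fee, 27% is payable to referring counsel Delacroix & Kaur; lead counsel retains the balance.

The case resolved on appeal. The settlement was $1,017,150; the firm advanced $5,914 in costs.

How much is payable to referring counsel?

Fee base (net of costs): $1,017,150 − $5,914 = $1,011,236
The matter resolved on appeal, so the 47.5% rate applies.
$1,011,236 × 47.5% = $480,337.10
Referral share: 27% of $480,337.10 = $129,691.02; lead counsel retains $480,337.10 − $129,691.02 = $350,646.08.

$129,691.02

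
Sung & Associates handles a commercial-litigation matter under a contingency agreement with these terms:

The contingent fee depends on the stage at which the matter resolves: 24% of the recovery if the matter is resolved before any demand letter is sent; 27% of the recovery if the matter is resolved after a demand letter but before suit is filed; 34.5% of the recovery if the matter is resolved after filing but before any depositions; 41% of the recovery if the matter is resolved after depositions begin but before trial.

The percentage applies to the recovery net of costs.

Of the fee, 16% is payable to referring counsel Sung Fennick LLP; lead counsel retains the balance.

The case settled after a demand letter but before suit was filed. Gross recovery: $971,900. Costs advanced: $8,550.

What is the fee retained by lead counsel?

$218,487.78

Fee base (net of costs): $971,900 − $8,550 = $963,350
The matter settled after a demand letter but before suit was filed, so the 27% rate applies.
$963,350 × 27% = $260,104.50
Referral share: 16% of $260,104.50 = $41,616.72; lead counsel retains $260,104.50 − $41,616.72 = $218,487.78.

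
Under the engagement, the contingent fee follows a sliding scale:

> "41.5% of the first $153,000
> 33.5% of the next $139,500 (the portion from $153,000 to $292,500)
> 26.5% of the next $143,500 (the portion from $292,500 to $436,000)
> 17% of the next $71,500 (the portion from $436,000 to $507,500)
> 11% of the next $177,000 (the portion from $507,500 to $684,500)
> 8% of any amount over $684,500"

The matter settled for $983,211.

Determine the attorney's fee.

First $153,000 at 41.5% = $63,495.00
Next $139,500 at 33.5% = $46,732.50
Next $143,500 at 26.5% = $38,027.50
Next $71,500 at 17% = $12,155.00
Next $177,000 at 11% = $19,470.00
Remaining $298,711 at 8% = $23,896.88
Fee: $63,495.00 + $46,732.50 + $38,027.50 + $12,155.00 + $19,470.00 + $23,896.88 = $203,776.88

$203,776.88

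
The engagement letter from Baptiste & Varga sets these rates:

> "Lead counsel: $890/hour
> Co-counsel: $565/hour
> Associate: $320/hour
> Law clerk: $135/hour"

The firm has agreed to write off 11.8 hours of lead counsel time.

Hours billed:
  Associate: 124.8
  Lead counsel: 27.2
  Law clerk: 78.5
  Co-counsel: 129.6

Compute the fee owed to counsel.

$137,463.50

Lead counsel: 27.2 × $890 = $24,208.00
Co-counsel: 129.6 × $565 = $73,224.00
Associate: 124.8 × $320 = $39,936.00
Law clerk: 78.5 × $135 = $10,597.50
Subtotal: $147,965.50
Write-off: 11.8 × $890 = $10,502.00
Total: $147,965.50 − $10,502.00 = $137,463.50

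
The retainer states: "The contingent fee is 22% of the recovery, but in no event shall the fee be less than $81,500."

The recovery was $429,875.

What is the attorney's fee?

$94,572.50

22% of $429,875 = $94,572.50
That exceeds the $81,500 minimum.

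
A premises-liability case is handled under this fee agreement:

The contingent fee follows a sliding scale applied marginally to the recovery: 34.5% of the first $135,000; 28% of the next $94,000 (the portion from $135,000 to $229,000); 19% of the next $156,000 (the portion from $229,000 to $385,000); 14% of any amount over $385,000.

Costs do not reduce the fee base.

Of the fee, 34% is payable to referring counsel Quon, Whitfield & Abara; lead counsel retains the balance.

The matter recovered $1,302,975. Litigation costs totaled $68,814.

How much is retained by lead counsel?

Fee base is the gross recovery, $1,302,975; costs are reimbursed separately.
First $135,000 at 34.5% = $46,575.00
Next $94,000 at 28% = $26,320.00
Next $156,000 at 19% = $29,640.00
Remaining $917,975 at 14% = $128,516.50
Fee: $46,575.00 + $26,320.00 + $29,640.00 + $128,516.50 = $231,051.50
Referral share: 34% of $231,051.50 = $78,557.51; lead counsel retains $231,051.50 − $78,557.51 = $152,493.99.

$152,493.99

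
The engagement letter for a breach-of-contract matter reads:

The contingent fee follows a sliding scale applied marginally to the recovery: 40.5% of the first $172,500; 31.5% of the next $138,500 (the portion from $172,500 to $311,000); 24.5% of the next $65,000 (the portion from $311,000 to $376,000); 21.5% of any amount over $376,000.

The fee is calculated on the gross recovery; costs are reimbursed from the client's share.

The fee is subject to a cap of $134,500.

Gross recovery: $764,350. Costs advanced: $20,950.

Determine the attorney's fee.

Fee base is the gross recovery, $764,350; costs are reimbursed separately.
First $172,500 at 40.5% = $69,862.50
Next $138,500 at 31.5% = $43,627.50
Next $65,000 at 24.5% = $15,925.00
Remaining $388,350 at 21.5% = $83,495.25
Fee: $69,862.50 + $43,627.50 + $15,925.00 + $83,495.25 = $212,910.25
$212,910.25 exceeds the $134,500 cap, so the fee is capped at $134,500.00.

$134,500.00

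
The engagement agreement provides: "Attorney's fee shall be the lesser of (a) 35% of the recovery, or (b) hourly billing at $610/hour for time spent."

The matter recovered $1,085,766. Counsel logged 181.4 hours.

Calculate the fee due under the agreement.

(a) 35% of $1,085,766 = $380,018.10
(b) 181.4 × $610 = $110,654.00
The lesser is (b): $110,654.00.

$110,654.00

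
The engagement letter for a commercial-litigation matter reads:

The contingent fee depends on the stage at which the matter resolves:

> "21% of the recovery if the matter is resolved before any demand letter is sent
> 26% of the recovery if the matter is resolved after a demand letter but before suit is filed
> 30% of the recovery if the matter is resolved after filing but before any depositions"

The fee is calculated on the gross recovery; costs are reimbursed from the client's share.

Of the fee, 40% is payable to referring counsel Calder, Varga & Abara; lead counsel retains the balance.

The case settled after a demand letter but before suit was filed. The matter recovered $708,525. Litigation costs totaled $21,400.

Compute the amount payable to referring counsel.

$73,686.60

Fee base is the gross recovery, $708,525; costs are reimbursed separately.
The matter settled after a demand letter but before suit was filed, so the 26% rate applies.
$708,525 × 26% = $184,216.50
Referral share: 40% of $184,216.50 = $73,686.60; lead counsel retains $184,216.50 − $73,686.60 = $110,529.90.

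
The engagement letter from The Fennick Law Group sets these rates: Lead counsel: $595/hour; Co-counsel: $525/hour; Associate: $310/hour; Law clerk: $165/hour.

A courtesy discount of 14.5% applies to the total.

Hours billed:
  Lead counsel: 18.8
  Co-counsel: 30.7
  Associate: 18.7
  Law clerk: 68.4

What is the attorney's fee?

Lead counsel: 18.8 × $595 = $11,186.00
Co-counsel: 30.7 × $525 = $16,117.50
Associate: 18.7 × $310 = $5,797.00
Law clerk: 68.4 × $165 = $11,286.00
Subtotal: $44,386.50
Less 14.5% discount: −$6,436.04
Total: $44,386.50 − $6,436.04 = $37,950.46

$37,950.46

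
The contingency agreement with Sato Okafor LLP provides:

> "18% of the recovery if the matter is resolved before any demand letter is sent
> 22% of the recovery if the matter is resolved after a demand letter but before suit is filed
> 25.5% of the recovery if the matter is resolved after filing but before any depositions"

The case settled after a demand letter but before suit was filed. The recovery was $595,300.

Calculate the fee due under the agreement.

The matter settled after a demand letter but before suit was filed, so the 22% rate applies.
$595,300 × 22% = $130,966.00

$130,966.00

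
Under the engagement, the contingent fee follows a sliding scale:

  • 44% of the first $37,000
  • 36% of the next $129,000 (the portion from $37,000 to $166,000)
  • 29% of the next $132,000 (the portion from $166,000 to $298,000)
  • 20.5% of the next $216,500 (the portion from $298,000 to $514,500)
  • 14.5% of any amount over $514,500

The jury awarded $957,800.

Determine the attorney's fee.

First $37,000 at 44% = $16,280.00
Next $129,000 at 36% = $46,440.00
Next $132,000 at 29% = $38,280.00
Next $216,500 at 20.5% = $44,382.50
Remaining $443,300 at 14.5% = $64,278.50
Fee: $16,280.00 + $46,440.00 + $38,280.00 + $44,382.50 + $64,278.50 = $209,661.00

$209,661.00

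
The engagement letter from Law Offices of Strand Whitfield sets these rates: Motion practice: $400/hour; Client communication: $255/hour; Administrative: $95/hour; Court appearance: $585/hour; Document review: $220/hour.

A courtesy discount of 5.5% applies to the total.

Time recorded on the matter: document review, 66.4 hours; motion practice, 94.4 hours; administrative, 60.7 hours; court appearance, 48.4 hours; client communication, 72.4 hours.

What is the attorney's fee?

$99,140.42

Motion practice: 94.4 × $400 = $37,760.00
Client communication: 72.4 × $255 = $18,462.00
Administrative: 60.7 × $95 = $5,766.50
Court appearance: 48.4 × $585 = $28,314.00
Document review: 66.4 × $220 = $14,608.00
Subtotal: $104,910.50
Less 5.5% discount: −$5,770.08
Total: $104,910.50 − $5,770.08 = $99,140.42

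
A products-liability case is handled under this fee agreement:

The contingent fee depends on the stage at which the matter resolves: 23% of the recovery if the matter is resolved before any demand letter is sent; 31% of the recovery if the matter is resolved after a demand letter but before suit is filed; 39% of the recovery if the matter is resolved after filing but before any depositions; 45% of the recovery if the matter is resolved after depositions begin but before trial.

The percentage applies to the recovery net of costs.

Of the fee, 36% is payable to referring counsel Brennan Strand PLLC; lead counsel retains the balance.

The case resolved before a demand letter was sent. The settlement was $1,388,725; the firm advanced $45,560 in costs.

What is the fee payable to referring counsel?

Fee base (net of costs): $1,388,725 − $45,560 = $1,343,165
The matter resolved before a demand letter was sent, so the 23% rate applies.
$1,343,165 × 23% = $308,927.95
Referral share: 36% of $308,927.95 = $111,214.06; lead counsel retains $308,927.95 − $111,214.06 = $197,713.89.

$111,214.06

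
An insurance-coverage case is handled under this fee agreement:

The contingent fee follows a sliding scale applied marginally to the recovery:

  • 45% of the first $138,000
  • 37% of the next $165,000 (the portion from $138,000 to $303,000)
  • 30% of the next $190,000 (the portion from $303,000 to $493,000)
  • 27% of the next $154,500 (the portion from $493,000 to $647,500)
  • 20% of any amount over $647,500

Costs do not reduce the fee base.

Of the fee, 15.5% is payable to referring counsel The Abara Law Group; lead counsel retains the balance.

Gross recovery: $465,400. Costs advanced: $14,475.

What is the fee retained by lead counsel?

Fee base is the gross recovery, $465,400; costs are reimbursed separately.
First $138,000 at 45% = $62,100.00
Next $165,000 at 37% = $61,050.00
Remaining $162,400 at 30% = $48,720.00
Fee: $62,100.00 + $61,050.00 + $48,720.00 = $171,870.00
Referral share: 15.5% of $171,870.00 = $26,639.85; lead counsel retains $171,870.00 − $26,639.85 = $145,230.15.

$145,230.15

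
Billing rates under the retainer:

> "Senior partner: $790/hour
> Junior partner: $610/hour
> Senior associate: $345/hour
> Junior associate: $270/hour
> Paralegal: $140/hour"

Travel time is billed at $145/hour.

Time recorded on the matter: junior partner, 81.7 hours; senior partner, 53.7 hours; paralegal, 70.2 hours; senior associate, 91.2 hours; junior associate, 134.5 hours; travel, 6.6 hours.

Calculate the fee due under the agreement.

Senior partner: 53.7 × $790 = $42,423.00
Junior partner: 81.7 × $610 = $49,837.00
Senior associate: 91.2 × $345 = $31,464.00
Junior associate: 134.5 × $270 = $36,315.00
Paralegal: 70.2 × $140 = $9,828.00
Subtotal: $42,423.00 + $49,837.00 + $31,464.00 + $36,315.00 + $9,828.00 = $169,867.00
Travel: 6.6 × $145 = $957.00
Total: $169,867.00 + $957.00 = $170,824.00

$170,824.00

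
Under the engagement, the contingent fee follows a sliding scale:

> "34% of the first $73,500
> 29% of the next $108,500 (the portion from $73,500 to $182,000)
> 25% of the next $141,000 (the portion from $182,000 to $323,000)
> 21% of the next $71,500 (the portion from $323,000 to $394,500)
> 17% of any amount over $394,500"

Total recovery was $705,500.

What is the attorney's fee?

$159,590.00

First $73,500 at 34% = $24,990.00
Next $108,500 at 29% = $31,465.00
Next $141,000 at 25% = $35,250.00
Next $71,500 at 21% = $15,015.00
Remaining $311,000 at 17% = $52,870.00
Fee: $24,990.00 + $31,465.00 + $35,250.00 + $15,015.00 + $52,870.00 = $159,590.00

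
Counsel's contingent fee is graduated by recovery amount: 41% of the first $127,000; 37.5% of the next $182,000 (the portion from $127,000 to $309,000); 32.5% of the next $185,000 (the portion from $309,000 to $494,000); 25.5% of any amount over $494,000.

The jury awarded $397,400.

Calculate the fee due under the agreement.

First $127,000 at 41% = $52,070.00
Next $182,000 at 37.5% = $68,250.00
Remaining $88,400 at 32.5% = $28,730.00
Fee: $52,070.00 + $68,250.00 + $28,730.00 = $149,050.00

$149,050.00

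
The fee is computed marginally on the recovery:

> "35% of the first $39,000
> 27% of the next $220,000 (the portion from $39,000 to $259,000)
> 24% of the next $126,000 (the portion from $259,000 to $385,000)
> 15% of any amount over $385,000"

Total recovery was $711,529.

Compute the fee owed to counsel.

First $39,000 at 35% = $13,650.00
Next $220,000 at 27% = $59,400.00
Next $126,000 at 24% = $30,240.00
Remaining $326,529 at 15% = $48,979.35
Fee: $13,650.00 + $59,400.00 + $30,240.00 + $48,979.35 = $152,269.35

$152,269.35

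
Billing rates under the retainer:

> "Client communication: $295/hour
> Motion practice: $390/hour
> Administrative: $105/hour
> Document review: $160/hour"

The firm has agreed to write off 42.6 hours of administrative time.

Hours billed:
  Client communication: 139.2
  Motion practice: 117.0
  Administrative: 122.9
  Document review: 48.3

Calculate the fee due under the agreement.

$102,853.50

Client communication: 139.2 × $295 = $41,064.00
Motion practice: 117.0 × $390 = $45,630.00
Administrative: 122.9 × $105 = $12,904.50
Document review: 48.3 × $160 = $7,728.00
Subtotal: $107,326.50
Write-off: 42.6 × $105 = $4,473.00
Total: $107,326.50 − $4,473.00 = $102,853.50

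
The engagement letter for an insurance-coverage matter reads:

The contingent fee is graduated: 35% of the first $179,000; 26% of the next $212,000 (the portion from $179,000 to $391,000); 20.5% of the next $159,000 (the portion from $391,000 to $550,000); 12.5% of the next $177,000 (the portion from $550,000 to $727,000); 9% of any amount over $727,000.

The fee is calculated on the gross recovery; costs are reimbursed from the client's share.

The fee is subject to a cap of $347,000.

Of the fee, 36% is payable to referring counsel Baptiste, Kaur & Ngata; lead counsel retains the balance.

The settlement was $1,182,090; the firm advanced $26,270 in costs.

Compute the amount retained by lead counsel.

Fee base is the gross recovery, $1,182,090; costs are reimbursed separately.
First $179,000 at 35% = $62,650.00
Next $212,000 at 26% = $55,120.00
Next $159,000 at 20.5% = $32,595.00
Next $177,000 at 12.5% = $22,125.00
Remaining $455,090 at 9% = $40,958.10
Fee: $62,650.00 + $55,120.00 + $32,595.00 + $22,125.00 + $40,958.10 = $213,448.10
$213,448.10 is under the $347,000 cap.
Referral share: 36% of $213,448.10 = $76,841.32; lead counsel retains $213,448.10 − $76,841.32 = $136,606.78.

$136,606.78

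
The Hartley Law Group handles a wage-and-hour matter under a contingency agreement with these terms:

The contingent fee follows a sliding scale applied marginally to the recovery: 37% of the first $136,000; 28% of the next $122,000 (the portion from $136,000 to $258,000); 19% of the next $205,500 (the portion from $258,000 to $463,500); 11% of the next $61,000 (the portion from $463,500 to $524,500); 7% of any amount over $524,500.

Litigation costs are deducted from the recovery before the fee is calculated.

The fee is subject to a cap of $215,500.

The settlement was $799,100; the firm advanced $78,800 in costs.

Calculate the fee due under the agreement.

Fee base (net of costs): $799,100 − $78,800 = $720,300
First $136,000 at 37% = $50,320.00
Next $122,000 at 28% = $34,160.00
Next $205,500 at 19% = $39,045.00
Next $61,000 at 11% = $6,710.00
Remaining $195,800 at 7% = $13,706.00
Fee: $50,320.00 + $34,160.00 + $39,045.00 + $6,710.00 + $13,706.00 = $143,941.00
$143,941.00 is under the $215,500 cap.

$143,941.00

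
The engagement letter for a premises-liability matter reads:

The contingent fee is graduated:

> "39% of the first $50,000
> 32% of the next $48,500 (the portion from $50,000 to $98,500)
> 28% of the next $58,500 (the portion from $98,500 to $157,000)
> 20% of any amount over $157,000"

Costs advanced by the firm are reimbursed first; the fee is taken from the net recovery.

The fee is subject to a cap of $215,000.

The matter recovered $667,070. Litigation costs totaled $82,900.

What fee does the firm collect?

Fee base (net of costs): $667,070 − $82,900 = $584,170
First $50,000 at 39% = $19,500.00
Next $48,500 at 32% = $15,520.00
Next $58,500 at 28% = $16,380.00
Remaining $427,170 at 20% = $85,434.00
Fee: $19,500.00 + $15,520.00 + $16,380.00 + $85,434.00 = $136,834.00
$136,834.00 is under the $215,000 cap.

$136,834.00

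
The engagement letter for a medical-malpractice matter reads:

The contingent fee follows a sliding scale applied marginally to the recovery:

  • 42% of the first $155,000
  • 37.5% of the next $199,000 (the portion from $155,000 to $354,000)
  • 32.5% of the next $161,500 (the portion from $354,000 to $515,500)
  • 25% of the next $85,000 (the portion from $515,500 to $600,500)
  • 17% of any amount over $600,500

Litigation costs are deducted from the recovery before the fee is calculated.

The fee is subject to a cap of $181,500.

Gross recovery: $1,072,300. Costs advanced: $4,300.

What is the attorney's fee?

$181,500.00

Fee base (net of costs): $1,072,300 − $4,300 = $1,068,000
First $155,000 at 42% = $65,100.00
Next $199,000 at 37.5% = $74,625.00
Next $161,500 at 32.5% = $52,487.50
Next $85,000 at 25% = $21,250.00
Remaining $467,500 at 17% = $79,475.00
Fee: $65,100.00 + $74,625.00 + $52,487.50 + $21,250.00 + $79,475.00 = $292,937.50
$292,937.50 exceeds the $181,500 cap, so the fee is capped at $181,500.00.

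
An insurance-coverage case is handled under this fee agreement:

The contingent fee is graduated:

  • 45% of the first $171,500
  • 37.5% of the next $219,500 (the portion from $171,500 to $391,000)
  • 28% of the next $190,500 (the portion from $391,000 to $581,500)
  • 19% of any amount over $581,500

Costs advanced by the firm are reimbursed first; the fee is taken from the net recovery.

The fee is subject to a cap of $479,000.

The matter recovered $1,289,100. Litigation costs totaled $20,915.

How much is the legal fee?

$343,297.65

Fee base (net of costs): $1,289,100 − $20,915 = $1,268,185
First $171,500 at 45% = $77,175.00
Next $219,500 at 37.5% = $82,312.50
Next $190,500 at 28% = $53,340.00
Remaining $686,685 at 19% = $130,470.15
Fee: $77,175.00 + $82,312.50 + $53,340.00 + $130,470.15 = $343,297.65
$343,297.65 is under the $479,000 cap.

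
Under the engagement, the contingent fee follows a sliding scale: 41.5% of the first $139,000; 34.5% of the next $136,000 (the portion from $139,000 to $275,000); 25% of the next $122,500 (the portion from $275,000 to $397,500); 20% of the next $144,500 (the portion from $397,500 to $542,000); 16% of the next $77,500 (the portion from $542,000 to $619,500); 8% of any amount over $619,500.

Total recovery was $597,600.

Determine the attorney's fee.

First $139,000 at 41.5% = $57,685.00
Next $136,000 at 34.5% = $46,920.00
Next $122,500 at 25% = $30,625.00
Next $144,500 at 20% = $28,900.00
Remaining $55,600 at 16% = $8,896.00
Fee: $57,685.00 + $46,920.00 + $30,625.00 + $28,900.00 + $8,896.00 = $173,026.00

$173,026.00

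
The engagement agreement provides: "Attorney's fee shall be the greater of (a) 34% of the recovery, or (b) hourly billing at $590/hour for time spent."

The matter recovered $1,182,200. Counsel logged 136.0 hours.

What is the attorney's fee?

(a) 34% of $1,182,200 = $401,948.00
(b) 136.0 × $590 = $80,240.00
The greater is (a): $401,948.00.

$401,948.00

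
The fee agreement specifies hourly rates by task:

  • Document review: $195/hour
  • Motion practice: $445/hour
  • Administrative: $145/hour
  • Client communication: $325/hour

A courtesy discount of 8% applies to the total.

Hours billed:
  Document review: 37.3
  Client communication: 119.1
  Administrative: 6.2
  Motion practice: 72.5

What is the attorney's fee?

Document review: 37.3 × $195 = $7,273.50
Motion practice: 72.5 × $445 = $32,262.50
Administrative: 6.2 × $145 = $899.00
Client communication: 119.1 × $325 = $38,707.50
Subtotal: $79,142.50
Less 8% discount: −$6,331.40
Total: $79,142.50 − $6,331.40 = $72,811.10

$72,811.10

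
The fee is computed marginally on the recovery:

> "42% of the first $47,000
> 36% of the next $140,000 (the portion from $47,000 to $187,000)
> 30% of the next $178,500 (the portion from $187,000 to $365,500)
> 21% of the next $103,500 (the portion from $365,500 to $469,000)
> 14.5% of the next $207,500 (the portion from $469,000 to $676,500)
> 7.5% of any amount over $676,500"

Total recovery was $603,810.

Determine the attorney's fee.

First $47,000 at 42% = $19,740.00
Next $140,000 at 36% = $50,400.00
Next $178,500 at 30% = $53,550.00
Next $103,500 at 21% = $21,735.00
Remaining $134,810 at 14.5% = $19,547.45
Fee: $19,740.00 + $50,400.00 + $53,550.00 + $21,735.00 + $19,547.45 = $164,972.45

$164,972.45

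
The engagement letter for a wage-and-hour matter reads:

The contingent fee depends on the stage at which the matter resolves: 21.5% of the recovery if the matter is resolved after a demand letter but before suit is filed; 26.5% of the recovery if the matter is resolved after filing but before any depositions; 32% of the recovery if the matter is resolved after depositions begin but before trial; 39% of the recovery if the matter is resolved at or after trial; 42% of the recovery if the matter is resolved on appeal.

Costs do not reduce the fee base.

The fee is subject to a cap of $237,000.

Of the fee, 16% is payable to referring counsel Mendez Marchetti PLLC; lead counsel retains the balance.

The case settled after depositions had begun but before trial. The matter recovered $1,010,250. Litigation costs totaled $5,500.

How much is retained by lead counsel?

Fee base is the gross recovery, $1,010,250; costs are reimbursed separately.
The matter settled after depositions had begun but before trial, so the 32% rate applies.
$1,010,250 × 32% = $323,280.00
$323,280.00 exceeds the $237,000 cap, so the fee is capped at $237,000.00.
Referral share: 16% of $237,000.00 = $37,920.00; lead counsel retains $237,000.00 − $37,920.00 = $199,080.00.

$199,080.00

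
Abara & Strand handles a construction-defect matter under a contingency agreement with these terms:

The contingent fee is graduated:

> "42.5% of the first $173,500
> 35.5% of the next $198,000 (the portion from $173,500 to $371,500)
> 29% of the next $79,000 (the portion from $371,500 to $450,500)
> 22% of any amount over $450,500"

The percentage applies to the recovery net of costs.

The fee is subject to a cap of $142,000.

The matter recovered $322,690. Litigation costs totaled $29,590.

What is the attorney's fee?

Fee base (net of costs): $322,690 − $29,590 = $293,100
First $173,500 at 42.5% = $73,737.50
Remaining $119,600 at 35.5% = $42,458.00
Fee: $73,737.50 + $42,458.00 = $116,195.50
$116,195.50 is under the $142,000 cap.

$116,195.50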